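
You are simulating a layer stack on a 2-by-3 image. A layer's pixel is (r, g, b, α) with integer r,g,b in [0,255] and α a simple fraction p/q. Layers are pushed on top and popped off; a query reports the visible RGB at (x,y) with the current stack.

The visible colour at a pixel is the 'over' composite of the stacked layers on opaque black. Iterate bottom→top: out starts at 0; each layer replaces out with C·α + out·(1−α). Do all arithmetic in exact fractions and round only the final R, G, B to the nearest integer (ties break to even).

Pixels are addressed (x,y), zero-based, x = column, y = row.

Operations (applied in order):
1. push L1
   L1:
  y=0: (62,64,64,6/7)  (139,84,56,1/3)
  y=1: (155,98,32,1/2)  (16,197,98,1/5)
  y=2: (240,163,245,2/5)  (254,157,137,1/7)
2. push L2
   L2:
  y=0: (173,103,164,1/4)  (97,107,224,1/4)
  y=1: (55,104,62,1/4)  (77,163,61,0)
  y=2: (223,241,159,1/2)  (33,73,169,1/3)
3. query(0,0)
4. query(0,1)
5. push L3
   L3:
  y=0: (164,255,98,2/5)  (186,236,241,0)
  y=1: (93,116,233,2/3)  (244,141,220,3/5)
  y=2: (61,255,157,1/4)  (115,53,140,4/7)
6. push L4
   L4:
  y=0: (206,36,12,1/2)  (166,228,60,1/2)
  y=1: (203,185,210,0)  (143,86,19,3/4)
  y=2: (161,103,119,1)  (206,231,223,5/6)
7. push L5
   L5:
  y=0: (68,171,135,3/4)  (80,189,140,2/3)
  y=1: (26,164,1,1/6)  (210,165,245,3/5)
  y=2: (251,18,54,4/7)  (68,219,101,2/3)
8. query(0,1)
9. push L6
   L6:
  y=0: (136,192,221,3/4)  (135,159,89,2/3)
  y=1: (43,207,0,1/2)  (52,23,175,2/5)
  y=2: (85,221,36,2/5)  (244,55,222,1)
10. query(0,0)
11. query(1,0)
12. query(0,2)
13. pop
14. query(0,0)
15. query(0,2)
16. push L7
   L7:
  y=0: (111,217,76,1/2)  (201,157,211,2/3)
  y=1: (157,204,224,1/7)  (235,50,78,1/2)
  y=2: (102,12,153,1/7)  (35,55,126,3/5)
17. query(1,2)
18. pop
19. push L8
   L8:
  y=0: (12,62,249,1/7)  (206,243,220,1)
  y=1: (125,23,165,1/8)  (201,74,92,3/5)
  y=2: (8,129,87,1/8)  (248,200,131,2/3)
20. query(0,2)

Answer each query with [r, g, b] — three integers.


(0,0) stack=L1,L2; from [0,0,0]:
L1 α=6/7: [372/7, 384/7, 384/7]
L2 α=1/4: [2327/28, 1873/28, 575/7]
= [83, 67, 82]

query (0,1) [L1,L2] — begin 0,0,0
L1 α=1/2: [155/2, 49, 16]
L2 α=1/4: [575/8, 251/4, 55/2]
= [72, 63, 28]

at x=0,y=1 over L1,L2,L3,L4,L5:
after L1 α=1/2: [155/2, 49, 16]
after L2 α=1/4: [575/8, 251/4, 55/2]
after L3 α=2/3: [2063/24, 393/4, 329/2]
after L4 α=0: [2063/24, 393/4, 329/2]
after L5 α=1/6: [10939/144, 2621/24, 549/4]
rounded: [76, 109, 137]

query (0,0) [L1,L2,L3,L4,L5,L6] — begin 0,0,0
L1 α=6/7: [372/7, 384/7, 384/7]
L2 α=1/4: [2327/28, 1873/28, 575/7]
L3 α=2/5: [3233/28, 19899/140, 3097/35]
L4 α=1/2: [9001/56, 24939/280, 3517/70]
L5 α=3/4: [20425/224, 168579/1120, 31867/280]
L6 α=3/4: [111817/896, 813699/4480, 217507/1120]
rounded: [125, 182, 194]

query (1,0) [L1,L2,L3,L4,L5,L6] — begin 0,0,0
after L1 α=1/3: [139/3, 28, 56/3]
after L2 α=1/4: [59, 191/4, 70]
after L3 α=0: [59, 191/4, 70]
after L4 α=1/2: [225/2, 1103/8, 65]
after L5 α=2/3: [545/6, 4127/24, 115]
after L6 α=2/3: [2165/18, 11759/72, 293/3]
→ [120, 163, 98]

query (0,2) [L1,L2,L3,L4,L5,L6] — begin 0,0,0
L1 α=2/5: [96, 326/5, 98]
L2 α=1/2: [319/2, 1531/10, 257/2]
L3 α=1/4: [1079/8, 7143/40, 1085/8]
L4 α=1: [161, 103, 119]
L5 α=4/7: [1487/7, 381/7, 573/7]
L6 α=2/5: [5651/35, 4237/35, 2223/35]
→ [161, 121, 64]

query (0,0) [L1,L2,L3,L4,L5] — begin 0,0,0
after L1 α=6/7: [372/7, 384/7, 384/7]
after L2 α=1/4: [2327/28, 1873/28, 575/7]
after L3 α=2/5: [3233/28, 19899/140, 3097/35]
after L4 α=1/2: [9001/56, 24939/280, 3517/70]
after L5 α=3/4: [20425/224, 168579/1120, 31867/280]
= [91, 151, 114]

query (0,2) [L1,L2,L3,L4,L5] — begin 0,0,0
after L1 α=2/5: [96, 326/5, 98]
after L2 α=1/2: [319/2, 1531/10, 257/2]
after L3 α=1/4: [1079/8, 7143/40, 1085/8]
after L4 α=1: [161, 103, 119]
after L5 α=4/7: [1487/7, 381/7, 573/7]
→ [212, 54, 82]

query (1,2) [L1,L2,L3,L4,L5,L7] — begin 0,0,0
L1 α=1/7: [254/7, 157/7, 137/7]
L2 α=1/3: [739/21, 275/7, 1457/21]
L3 α=4/7: [3959/49, 2309/49, 5377/49]
L4 α=5/6: [18143/98, 29452/147, 10002/49]
L5 α=2/3: [31471/294, 93838/441, 19900/147]
L7 α=3/5: [46906/735, 260441/2205, 95366/735]
= [64, 118, 130]

at x=0,y=2 over L1,L2,L3,L4,L5,L8:
L1 α=2/5: [96, 326/5, 98]
L2 α=1/2: [319/2, 1531/10, 257/2]
L3 α=1/4: [1079/8, 7143/40, 1085/8]
L4 α=1: [161, 103, 119]
L5 α=4/7: [1487/7, 381/7, 573/7]
L8 α=1/8: [1495/8, 255/4, 165/2]
→ [187, 64, 82]


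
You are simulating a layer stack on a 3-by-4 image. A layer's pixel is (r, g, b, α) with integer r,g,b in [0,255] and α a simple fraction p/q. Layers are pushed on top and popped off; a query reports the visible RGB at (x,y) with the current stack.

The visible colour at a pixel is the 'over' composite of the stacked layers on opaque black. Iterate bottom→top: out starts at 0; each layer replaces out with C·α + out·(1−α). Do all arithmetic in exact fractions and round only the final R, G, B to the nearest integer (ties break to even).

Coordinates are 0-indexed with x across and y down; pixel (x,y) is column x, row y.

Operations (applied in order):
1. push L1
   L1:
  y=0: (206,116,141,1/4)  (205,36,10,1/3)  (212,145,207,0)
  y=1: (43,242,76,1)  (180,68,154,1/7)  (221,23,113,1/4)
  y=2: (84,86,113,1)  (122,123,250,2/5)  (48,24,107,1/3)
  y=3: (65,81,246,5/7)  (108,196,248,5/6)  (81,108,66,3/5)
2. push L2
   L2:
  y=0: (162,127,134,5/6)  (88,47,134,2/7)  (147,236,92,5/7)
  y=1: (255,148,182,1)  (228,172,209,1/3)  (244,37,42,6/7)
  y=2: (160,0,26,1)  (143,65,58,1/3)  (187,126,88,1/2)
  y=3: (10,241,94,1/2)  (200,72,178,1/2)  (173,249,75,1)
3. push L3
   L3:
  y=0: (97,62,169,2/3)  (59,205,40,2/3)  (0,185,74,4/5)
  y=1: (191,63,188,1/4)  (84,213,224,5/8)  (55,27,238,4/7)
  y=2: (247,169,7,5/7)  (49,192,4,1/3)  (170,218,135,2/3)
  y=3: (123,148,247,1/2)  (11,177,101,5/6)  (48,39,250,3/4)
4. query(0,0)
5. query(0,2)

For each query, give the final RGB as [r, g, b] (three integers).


(0,0) stack=L1,L2,L3; from [0,0,0]:
+L1 (α=1/4) → [103/2, 29, 141/4]
+L2 (α=5/6) → [1723/12, 332/3, 2821/24]
+L3 (α=2/3) → [4051/36, 704/9, 10933/72]
→ [113, 78, 152]

(0,2) stack=L1,L2,L3; from [0,0,0]:
+L1 (α=1) → [84, 86, 113]
+L2 (α=1) → [160, 0, 26]
+L3 (α=5/7) → [1555/7, 845/7, 87/7]
→ [222, 121, 12]


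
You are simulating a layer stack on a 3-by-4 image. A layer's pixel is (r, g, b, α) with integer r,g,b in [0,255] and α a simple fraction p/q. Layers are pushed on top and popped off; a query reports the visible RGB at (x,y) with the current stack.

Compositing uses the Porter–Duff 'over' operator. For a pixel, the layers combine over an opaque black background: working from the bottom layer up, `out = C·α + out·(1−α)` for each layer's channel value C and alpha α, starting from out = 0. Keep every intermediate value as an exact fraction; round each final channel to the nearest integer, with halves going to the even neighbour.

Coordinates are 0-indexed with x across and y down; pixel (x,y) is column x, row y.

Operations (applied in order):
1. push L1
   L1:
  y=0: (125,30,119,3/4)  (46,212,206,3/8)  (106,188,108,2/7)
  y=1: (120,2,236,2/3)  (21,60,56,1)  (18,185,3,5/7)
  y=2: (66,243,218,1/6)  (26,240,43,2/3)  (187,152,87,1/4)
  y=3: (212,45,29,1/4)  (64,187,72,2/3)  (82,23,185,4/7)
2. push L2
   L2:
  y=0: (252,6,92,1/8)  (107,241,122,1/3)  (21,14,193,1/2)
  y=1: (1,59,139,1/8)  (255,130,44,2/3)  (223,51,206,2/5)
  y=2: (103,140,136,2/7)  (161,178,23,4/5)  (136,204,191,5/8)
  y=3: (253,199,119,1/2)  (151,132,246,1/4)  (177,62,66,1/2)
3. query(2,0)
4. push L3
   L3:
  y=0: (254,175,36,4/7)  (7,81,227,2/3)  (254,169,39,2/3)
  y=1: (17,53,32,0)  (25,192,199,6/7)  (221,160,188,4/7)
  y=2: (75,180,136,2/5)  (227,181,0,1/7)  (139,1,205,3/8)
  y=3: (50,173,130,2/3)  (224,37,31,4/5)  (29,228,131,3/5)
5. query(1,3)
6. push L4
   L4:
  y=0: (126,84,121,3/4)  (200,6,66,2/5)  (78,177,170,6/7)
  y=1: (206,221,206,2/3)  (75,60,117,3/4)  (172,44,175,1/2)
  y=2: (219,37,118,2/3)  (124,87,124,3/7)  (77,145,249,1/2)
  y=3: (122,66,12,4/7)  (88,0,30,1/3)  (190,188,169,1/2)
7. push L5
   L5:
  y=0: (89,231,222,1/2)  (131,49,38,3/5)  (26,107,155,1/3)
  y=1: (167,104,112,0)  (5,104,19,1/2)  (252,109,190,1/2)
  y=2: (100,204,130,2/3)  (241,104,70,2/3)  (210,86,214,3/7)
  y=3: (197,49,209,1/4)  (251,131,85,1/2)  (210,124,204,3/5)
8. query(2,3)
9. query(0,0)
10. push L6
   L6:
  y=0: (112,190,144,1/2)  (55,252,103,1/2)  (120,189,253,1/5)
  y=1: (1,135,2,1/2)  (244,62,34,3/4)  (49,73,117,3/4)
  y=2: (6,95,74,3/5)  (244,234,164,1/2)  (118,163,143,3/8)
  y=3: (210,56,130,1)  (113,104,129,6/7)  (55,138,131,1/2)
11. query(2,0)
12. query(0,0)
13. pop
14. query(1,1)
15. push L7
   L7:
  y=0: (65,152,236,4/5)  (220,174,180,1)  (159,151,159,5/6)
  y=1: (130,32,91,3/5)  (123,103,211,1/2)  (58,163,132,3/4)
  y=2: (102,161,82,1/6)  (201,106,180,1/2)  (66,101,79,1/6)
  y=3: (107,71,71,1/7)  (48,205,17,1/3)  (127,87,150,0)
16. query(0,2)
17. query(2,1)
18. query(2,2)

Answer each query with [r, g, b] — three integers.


at x=2,y=0 over L1,L2:
+L1 (α=2/7) → [212/7, 376/7, 216/7]
+L2 (α=1/2) → [359/14, 237/7, 1567/14]
rounded: [26, 34, 112]

query (1,3) [L1,L2,L3] — begin 0,0,0
+L1 (α=2/3) → [128/3, 374/3, 48]
+L2 (α=1/4) → [279/4, 253/2, 195/2]
+L3 (α=4/5) → [3863/20, 549/10, 443/10]
rounded: [193, 55, 44]

query (2,3) [L1,L2,L3,L4,L5] — begin 0,0,0
L1 α=4/7: [328/7, 92/7, 740/7]
L2 α=1/2: [1567/14, 263/7, 601/7]
L3 α=3/5: [2176/35, 5314/35, 3953/35]
L4 α=1/2: [4413/35, 5947/35, 4934/35]
L5 α=3/5: [30876/175, 24914/175, 31288/175]
= [176, 142, 179]

query (0,0) [L1,L2,L3,L4,L5] — begin 0,0,0
L1 α=3/4: [375/4, 45/2, 357/4]
L2 α=1/8: [3633/32, 327/16, 2867/32]
L3 α=4/7: [43411/224, 12181/112, 1887/32]
L4 α=3/4: [128083/896, 40405/448, 13503/128]
L5 α=1/2: [207827/1792, 143893/896, 41919/256]
= [116, 161, 164]

query (2,0) [L1,L2,L3,L4,L5,L6] — begin 0,0,0
+L1 (α=2/7) → [212/7, 376/7, 216/7]
+L2 (α=1/2) → [359/14, 237/7, 1567/14]
+L3 (α=2/3) → [7471/42, 2603/21, 2659/42]
+L4 (α=6/7) → [27127/294, 24905/147, 45499/294]
+L5 (α=1/3) → [30949/441, 65539/441, 68284/441]
+L6 (α=1/5) → [176716/2205, 69101/441, 384709/2205]
= [80, 157, 174]

at x=0,y=0 over L1,L2,L3,L4,L5,L6:
L1 α=3/4: [375/4, 45/2, 357/4]
L2 α=1/8: [3633/32, 327/16, 2867/32]
L3 α=4/7: [43411/224, 12181/112, 1887/32]
L4 α=3/4: [128083/896, 40405/448, 13503/128]
L5 α=1/2: [207827/1792, 143893/896, 41919/256]
L6 α=1/2: [408531/3584, 314133/1792, 78783/512]
rounded: [114, 175, 154]

at x=1,y=1 over L1,L2,L3,L4,L5:
after L1 α=1: [21, 60, 56]
after L2 α=2/3: [177, 320/3, 48]
after L3 α=6/7: [327/7, 3776/21, 1242/7]
after L4 α=3/4: [951/14, 1889/21, 3699/28]
after L5 α=1/2: [1021/28, 4073/42, 4231/56]
→ [36, 97, 76]

at x=0,y=2 over L1,L2,L3,L4,L5,L7:
after L1 α=1/6: [11, 81/2, 109/3]
after L2 α=2/7: [261/7, 965/14, 1361/21]
after L3 α=2/5: [1833/35, 1587/14, 653/7]
after L4 α=2/3: [5721/35, 2623/42, 2305/21]
after L5 α=2/3: [12721/105, 19759/126, 7765/63]
after L7 α=1/6: [14863/126, 119081/756, 43991/378]
rounded: [118, 158, 116]

query (2,1) [L1,L2,L3,L4,L5,L7] — begin 0,0,0
+L1 (α=5/7) → [90/7, 925/7, 15/7]
+L2 (α=2/5) → [3392/35, 3489/35, 2929/35]
+L3 (α=4/7) → [41116/245, 32867/245, 35107/245]
+L4 (α=1/2) → [41628/245, 43647/490, 38991/245]
+L5 (α=1/2) → [51684/245, 97057/980, 85541/490]
+L7 (α=3/4) → [47157/490, 576277/3920, 279581/1960]
→ [96, 147, 143]

(2,2) stack=L1,L2,L3,L4,L5,L7; from [0,0,0]:
L1 α=1/4: [187/4, 38, 87/4]
L2 α=5/8: [3281/32, 567/4, 4081/32]
L3 α=3/8: [29749/256, 2847/32, 40085/256]
L4 α=1/2: [49461/512, 7487/64, 103829/512]
L5 α=3/7: [130101/896, 11615/112, 186005/896]
L7 α=1/6: [236547/1792, 23129/224, 333603/1792]
→ [132, 103, 186]


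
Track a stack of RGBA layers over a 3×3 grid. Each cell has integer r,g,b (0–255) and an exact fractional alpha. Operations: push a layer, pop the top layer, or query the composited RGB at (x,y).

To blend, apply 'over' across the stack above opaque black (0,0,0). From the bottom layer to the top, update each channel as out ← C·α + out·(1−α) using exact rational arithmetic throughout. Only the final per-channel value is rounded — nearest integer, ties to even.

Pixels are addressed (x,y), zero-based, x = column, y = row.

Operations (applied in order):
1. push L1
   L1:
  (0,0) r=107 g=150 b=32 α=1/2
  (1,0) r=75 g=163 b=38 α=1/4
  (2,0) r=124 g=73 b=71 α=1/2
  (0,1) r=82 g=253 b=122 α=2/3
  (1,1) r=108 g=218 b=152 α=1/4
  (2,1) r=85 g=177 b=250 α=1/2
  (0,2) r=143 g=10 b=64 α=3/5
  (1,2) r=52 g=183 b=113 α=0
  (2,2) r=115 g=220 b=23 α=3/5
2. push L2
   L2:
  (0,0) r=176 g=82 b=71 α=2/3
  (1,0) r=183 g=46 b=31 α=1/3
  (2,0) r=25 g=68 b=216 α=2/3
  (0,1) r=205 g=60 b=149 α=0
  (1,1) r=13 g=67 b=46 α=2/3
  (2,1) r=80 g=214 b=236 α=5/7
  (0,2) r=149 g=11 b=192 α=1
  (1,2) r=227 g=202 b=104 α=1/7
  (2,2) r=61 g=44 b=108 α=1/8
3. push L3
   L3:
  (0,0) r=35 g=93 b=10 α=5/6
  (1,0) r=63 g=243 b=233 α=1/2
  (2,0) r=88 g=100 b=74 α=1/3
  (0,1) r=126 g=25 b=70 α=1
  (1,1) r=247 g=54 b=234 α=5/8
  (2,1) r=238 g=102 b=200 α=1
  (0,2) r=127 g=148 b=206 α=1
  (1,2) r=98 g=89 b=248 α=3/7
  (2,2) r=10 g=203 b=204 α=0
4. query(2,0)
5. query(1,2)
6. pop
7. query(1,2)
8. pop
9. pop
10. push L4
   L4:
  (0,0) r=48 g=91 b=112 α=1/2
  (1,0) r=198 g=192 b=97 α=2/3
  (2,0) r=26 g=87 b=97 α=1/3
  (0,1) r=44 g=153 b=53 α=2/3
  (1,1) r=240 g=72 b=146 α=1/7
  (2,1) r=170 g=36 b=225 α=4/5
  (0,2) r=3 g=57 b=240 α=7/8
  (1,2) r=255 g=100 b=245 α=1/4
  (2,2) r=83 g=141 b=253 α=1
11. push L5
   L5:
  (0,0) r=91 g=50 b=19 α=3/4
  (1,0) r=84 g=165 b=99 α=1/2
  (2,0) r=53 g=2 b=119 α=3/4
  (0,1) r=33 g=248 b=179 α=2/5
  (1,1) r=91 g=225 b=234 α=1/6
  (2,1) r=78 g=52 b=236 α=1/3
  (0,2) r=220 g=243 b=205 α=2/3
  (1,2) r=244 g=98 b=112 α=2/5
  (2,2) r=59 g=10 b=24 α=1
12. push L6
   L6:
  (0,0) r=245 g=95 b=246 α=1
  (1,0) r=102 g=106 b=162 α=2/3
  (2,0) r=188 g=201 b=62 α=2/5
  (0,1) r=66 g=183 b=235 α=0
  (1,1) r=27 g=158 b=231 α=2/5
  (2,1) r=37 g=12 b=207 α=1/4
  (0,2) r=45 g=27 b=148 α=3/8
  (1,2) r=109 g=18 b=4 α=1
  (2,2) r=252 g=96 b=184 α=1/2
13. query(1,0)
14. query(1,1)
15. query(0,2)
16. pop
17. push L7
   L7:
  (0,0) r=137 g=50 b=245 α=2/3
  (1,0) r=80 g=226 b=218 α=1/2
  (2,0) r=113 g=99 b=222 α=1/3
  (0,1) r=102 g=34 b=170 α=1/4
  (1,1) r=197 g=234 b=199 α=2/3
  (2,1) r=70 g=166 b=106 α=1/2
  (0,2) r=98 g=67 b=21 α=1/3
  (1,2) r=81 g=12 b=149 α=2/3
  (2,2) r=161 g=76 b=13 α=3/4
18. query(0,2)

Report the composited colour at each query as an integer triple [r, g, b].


query (2,0) [L1,L2,L3] — begin 0,0,0
L1 α=1/2: [62, 73/2, 71/2]
L2 α=2/3: [112/3, 115/2, 935/6]
L3 α=1/3: [488/9, 215/3, 1157/9]
rounded: [54, 72, 129]

query (1,2) [L1,L2,L3] — begin 0,0,0
after L1 α=0: [0, 0, 0]
after L2 α=1/7: [227/7, 202/7, 104/7]
after L3 α=3/7: [2966/49, 2677/49, 5624/49]
= [61, 55, 115]

at x=1,y=2 over L1,L2:
after L1 α=0: [0, 0, 0]
after L2 α=1/7: [227/7, 202/7, 104/7]
rounded: [32, 29, 15]

(1,0) stack=L4,L5,L6; from [0,0,0]:
+L4 (α=2/3) → [132, 128, 194/3]
+L5 (α=1/2) → [108, 293/2, 491/6]
+L6 (α=2/3) → [104, 239/2, 2435/18]
= [104, 120, 135]

(1,1) stack=L4,L5,L6; from [0,0,0]:
+L4 (α=1/7) → [240/7, 72/7, 146/7]
+L5 (α=1/6) → [1837/42, 645/14, 1184/21]
+L6 (α=2/5) → [2593/70, 6359/70, 4418/35]
→ [37, 91, 126]

at x=0,y=2 over L4,L5,L6:
after L4 α=7/8: [21/8, 399/8, 210]
after L5 α=2/3: [3541/24, 1429/8, 620/3]
after L6 α=3/8: [20945/192, 7793/64, 554/3]
= [109, 122, 185]

at x=0,y=2 over L4,L5,L7:
L4 α=7/8: [21/8, 399/8, 210]
L5 α=2/3: [3541/24, 1429/8, 620/3]
L7 α=1/3: [4717/36, 1697/12, 1303/9]
rounded: [131, 141, 145]


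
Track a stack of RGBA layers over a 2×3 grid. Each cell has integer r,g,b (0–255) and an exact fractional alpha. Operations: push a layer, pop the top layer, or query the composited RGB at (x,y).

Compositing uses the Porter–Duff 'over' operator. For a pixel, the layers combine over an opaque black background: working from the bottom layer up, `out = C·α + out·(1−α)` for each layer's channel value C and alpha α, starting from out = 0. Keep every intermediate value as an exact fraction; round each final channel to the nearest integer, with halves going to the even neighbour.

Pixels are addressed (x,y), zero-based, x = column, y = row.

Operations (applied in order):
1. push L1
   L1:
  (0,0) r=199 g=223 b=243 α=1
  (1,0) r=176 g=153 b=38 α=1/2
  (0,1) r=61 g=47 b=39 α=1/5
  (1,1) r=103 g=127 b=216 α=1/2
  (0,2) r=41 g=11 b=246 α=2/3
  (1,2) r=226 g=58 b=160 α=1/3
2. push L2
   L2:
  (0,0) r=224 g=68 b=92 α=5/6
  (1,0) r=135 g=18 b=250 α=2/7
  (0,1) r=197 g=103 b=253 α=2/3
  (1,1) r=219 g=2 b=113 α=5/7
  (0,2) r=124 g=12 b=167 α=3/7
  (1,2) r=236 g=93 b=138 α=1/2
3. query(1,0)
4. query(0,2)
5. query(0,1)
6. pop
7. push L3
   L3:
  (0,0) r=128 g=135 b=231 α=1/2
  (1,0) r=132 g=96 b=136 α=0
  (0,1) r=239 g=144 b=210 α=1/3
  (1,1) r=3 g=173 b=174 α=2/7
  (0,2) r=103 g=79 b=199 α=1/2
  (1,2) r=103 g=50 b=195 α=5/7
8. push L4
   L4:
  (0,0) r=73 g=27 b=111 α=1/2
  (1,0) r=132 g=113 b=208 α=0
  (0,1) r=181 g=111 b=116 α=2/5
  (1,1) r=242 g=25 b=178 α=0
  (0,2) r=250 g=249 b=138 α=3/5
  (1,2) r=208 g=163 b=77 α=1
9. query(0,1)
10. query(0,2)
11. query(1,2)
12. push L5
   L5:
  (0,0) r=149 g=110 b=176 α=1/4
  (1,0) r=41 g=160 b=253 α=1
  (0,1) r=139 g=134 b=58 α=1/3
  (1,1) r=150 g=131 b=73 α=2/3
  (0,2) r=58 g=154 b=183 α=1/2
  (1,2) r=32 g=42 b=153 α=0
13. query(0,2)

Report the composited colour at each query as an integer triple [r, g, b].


query (1,0) [L1,L2] — begin 0,0,0
+L1 (α=1/2) → [88, 153/2, 19]
+L2 (α=2/7) → [710/7, 837/14, 85]
→ [101, 60, 85]

at x=0,y=2 over L1,L2:
after L1 α=2/3: [82/3, 22/3, 164]
after L2 α=3/7: [1444/21, 28/3, 1157/7]
→ [69, 9, 165]

(0,1) stack=L1,L2; from [0,0,0]:
after L1 α=1/5: [61/5, 47/5, 39/5]
after L2 α=2/3: [677/5, 359/5, 2569/15]
rounded: [135, 72, 171]

(0,1) stack=L1,L3,L4; from [0,0,0]:
after L1 α=1/5: [61/5, 47/5, 39/5]
after L3 α=1/3: [439/5, 814/15, 376/5]
after L4 α=2/5: [3127/25, 1924/25, 2288/25]
→ [125, 77, 92]

(0,2) stack=L1,L3,L4; from [0,0,0]:
L1 α=2/3: [82/3, 22/3, 164]
L3 α=1/2: [391/6, 259/6, 363/2]
L4 α=3/5: [2641/15, 500/3, 777/5]
rounded: [176, 167, 155]

at x=1,y=2 over L1,L3,L4:
after L1 α=1/3: [226/3, 58/3, 160/3]
after L3 α=5/7: [1997/21, 866/21, 3245/21]
after L4 α=1: [208, 163, 77]
rounded: [208, 163, 77]

query (0,2) [L1,L3,L4,L5] — begin 0,0,0
L1 α=2/3: [82/3, 22/3, 164]
L3 α=1/2: [391/6, 259/6, 363/2]
L4 α=3/5: [2641/15, 500/3, 777/5]
L5 α=1/2: [3511/30, 481/3, 846/5]
= [117, 160, 169]


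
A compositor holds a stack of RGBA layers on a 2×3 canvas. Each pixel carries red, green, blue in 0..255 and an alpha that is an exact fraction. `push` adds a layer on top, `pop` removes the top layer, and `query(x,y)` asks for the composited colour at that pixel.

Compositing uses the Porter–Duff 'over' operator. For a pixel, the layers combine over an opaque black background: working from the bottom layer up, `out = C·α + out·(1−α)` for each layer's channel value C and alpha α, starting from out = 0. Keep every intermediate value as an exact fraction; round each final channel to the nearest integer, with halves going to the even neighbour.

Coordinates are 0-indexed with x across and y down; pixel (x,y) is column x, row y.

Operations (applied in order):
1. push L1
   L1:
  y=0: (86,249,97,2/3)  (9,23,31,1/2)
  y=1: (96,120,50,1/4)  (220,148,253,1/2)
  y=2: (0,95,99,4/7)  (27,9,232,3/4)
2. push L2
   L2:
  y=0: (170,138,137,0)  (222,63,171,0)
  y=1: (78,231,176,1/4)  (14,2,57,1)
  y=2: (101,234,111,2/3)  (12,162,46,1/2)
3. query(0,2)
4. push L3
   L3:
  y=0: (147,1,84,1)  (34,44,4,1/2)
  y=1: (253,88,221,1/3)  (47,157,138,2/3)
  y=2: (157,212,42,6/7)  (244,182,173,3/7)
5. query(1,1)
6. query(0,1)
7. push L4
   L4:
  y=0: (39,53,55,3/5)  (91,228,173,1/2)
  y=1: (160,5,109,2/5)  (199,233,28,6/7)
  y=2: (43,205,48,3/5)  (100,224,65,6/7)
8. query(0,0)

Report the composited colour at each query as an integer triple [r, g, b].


(0,2) stack=L1,L2; from [0,0,0]:
L1 α=4/7: [0, 380/7, 396/7]
L2 α=2/3: [202/3, 3656/21, 650/7]
→ [67, 174, 93]

query (1,1) [L1,L2,L3] — begin 0,0,0
after L1 α=1/2: [110, 74, 253/2]
after L2 α=1: [14, 2, 57]
after L3 α=2/3: [36, 316/3, 111]
rounded: [36, 105, 111]

query (0,1) [L1,L2,L3] — begin 0,0,0
+L1 (α=1/4) → [24, 30, 25/2]
+L2 (α=1/4) → [75/2, 321/4, 427/8]
+L3 (α=1/3) → [328/3, 497/6, 437/4]
= [109, 83, 109]

(0,0) stack=L1,L2,L3,L4; from [0,0,0]:
after L1 α=2/3: [172/3, 166, 194/3]
after L2 α=0: [172/3, 166, 194/3]
after L3 α=1: [147, 1, 84]
after L4 α=3/5: [411/5, 161/5, 333/5]
rounded: [82, 32, 67]


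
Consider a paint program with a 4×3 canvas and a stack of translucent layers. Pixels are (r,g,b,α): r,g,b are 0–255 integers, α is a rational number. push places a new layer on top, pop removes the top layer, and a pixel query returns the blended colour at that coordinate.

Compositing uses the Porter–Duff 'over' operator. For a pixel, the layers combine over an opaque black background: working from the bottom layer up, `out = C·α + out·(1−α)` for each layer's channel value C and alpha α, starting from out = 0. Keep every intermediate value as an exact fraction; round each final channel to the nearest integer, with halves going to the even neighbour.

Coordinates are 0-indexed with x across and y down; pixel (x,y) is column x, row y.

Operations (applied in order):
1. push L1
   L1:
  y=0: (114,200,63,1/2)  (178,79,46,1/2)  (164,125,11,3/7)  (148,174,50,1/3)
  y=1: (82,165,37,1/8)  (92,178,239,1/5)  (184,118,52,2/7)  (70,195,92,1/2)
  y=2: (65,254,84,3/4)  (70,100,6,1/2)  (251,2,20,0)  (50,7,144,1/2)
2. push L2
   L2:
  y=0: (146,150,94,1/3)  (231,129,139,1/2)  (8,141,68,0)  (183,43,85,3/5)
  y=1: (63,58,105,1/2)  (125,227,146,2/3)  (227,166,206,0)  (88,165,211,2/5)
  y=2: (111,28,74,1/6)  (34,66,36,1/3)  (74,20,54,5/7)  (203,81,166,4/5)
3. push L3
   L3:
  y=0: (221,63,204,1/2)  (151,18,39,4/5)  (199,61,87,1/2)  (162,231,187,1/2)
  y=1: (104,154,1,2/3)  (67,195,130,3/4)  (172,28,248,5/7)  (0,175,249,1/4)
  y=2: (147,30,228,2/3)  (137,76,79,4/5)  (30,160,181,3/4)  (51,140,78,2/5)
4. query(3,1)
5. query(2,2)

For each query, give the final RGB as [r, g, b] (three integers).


(3,1) stack=L1,L2,L3; from [0,0,0]:
+L1 (α=1/2) → [35, 195/2, 46]
+L2 (α=2/5) → [281/5, 249/2, 112]
+L3 (α=1/4) → [843/20, 1097/8, 585/4]
= [42, 137, 146]

query (2,2) [L1,L2,L3] — begin 0,0,0
L1 α=0: [0, 0, 0]
L2 α=5/7: [370/7, 100/7, 270/7]
L3 α=3/4: [250/7, 865/7, 4071/28]
= [36, 124, 145]


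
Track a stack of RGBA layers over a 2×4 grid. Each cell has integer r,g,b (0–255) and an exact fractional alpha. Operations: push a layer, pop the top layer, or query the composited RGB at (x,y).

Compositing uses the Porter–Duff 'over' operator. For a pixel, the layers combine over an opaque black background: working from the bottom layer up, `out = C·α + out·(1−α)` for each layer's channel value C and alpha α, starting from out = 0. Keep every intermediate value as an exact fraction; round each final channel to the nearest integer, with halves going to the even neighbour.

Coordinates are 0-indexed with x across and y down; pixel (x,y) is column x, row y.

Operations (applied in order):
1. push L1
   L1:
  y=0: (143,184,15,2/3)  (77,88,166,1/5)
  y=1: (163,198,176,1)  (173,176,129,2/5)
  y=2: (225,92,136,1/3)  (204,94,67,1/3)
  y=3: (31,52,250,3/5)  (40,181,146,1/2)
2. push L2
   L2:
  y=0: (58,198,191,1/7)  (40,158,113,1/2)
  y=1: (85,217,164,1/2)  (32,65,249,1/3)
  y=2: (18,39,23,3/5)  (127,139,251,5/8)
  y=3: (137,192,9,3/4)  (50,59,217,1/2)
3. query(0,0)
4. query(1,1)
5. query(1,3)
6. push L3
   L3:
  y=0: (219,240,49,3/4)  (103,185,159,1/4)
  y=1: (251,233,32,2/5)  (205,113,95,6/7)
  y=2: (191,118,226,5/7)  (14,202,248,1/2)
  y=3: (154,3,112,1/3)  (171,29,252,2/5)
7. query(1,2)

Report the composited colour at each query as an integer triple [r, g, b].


query (0,0) [L1,L2] — begin 0,0,0
L1 α=2/3: [286/3, 368/3, 10]
L2 α=1/7: [90, 934/7, 251/7]
→ [90, 133, 36]

at x=1,y=1 over L1,L2:
after L1 α=2/5: [346/5, 352/5, 258/5]
after L2 α=1/3: [284/5, 343/5, 587/5]
rounded: [57, 69, 117]

(1,3) stack=L1,L2; from [0,0,0]:
after L1 α=1/2: [20, 181/2, 73]
after L2 α=1/2: [35, 299/4, 145]
→ [35, 75, 145]

(1,2) stack=L1,L2,L3; from [0,0,0]:
+L1 (α=1/3) → [68, 94/3, 67/3]
+L2 (α=5/8) → [839/8, 789/8, 661/4]
+L3 (α=1/2) → [951/16, 2405/16, 1653/8]
→ [59, 150, 207]


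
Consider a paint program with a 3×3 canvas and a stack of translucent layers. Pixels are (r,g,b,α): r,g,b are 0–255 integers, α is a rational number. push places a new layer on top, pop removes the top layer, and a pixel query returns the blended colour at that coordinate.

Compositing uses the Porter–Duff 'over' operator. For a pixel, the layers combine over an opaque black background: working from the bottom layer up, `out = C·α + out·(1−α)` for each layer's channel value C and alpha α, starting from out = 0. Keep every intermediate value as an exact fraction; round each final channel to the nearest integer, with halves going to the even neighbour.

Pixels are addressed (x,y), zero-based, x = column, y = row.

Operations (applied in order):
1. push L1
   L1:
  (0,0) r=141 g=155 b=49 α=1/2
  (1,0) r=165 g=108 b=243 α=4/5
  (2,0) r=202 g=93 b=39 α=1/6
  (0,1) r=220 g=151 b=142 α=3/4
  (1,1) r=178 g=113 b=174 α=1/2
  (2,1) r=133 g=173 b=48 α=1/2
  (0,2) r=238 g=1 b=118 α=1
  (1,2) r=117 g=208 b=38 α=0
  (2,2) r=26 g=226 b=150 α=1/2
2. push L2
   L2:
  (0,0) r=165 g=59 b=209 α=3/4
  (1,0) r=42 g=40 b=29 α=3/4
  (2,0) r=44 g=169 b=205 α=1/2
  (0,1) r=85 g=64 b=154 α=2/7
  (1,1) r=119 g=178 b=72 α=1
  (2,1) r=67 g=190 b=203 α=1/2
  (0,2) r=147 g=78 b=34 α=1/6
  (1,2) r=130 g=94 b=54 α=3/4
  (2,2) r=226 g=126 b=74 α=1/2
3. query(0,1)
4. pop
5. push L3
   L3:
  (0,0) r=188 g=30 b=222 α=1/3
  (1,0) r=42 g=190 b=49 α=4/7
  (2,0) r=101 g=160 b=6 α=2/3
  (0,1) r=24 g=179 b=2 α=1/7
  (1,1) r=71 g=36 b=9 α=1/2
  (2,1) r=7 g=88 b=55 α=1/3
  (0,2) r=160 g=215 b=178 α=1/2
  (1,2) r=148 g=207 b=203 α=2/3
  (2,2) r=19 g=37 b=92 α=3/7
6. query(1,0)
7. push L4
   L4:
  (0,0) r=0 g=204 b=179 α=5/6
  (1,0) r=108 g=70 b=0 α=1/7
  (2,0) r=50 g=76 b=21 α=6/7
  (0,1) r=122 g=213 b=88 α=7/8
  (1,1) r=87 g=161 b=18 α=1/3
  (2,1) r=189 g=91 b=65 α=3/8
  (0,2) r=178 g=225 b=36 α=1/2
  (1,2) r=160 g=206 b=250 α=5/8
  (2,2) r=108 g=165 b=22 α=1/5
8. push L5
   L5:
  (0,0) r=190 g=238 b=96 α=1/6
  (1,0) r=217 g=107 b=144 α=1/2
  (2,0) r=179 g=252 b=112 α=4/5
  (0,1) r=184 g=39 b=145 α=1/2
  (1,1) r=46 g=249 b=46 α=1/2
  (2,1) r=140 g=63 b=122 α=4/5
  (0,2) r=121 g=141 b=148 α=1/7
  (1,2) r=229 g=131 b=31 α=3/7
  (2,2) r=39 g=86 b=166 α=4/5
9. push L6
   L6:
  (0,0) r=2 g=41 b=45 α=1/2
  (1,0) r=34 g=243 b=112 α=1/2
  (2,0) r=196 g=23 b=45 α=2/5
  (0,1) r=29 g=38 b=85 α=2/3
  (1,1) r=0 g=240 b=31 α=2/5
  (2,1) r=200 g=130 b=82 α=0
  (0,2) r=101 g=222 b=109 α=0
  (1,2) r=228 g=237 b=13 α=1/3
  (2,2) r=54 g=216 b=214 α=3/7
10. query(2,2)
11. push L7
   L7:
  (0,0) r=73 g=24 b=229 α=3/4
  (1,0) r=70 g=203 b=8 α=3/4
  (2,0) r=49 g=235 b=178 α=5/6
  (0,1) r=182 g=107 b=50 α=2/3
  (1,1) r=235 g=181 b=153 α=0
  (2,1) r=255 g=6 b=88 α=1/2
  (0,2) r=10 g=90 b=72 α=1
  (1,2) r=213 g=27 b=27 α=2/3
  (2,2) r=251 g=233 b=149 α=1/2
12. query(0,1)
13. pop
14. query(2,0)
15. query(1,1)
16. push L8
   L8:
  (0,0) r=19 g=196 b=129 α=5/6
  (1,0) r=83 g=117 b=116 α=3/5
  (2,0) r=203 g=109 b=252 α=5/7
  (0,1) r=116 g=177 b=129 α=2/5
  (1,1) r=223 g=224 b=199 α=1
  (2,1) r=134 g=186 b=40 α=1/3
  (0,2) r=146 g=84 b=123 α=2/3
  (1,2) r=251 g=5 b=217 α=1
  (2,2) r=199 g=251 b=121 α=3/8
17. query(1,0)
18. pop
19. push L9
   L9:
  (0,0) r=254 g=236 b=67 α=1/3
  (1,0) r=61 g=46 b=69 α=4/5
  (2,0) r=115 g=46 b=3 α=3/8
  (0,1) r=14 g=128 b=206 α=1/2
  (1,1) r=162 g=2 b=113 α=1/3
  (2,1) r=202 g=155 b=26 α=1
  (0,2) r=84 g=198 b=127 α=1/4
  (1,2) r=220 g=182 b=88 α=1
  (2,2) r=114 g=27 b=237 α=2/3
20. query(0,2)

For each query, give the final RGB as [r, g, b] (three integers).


(0,1) stack=L1,L2; from [0,0,0]:
L1 α=3/4: [165, 453/4, 213/2]
L2 α=2/7: [995/7, 2777/28, 1681/14]
→ [142, 99, 120]

at x=1,y=0 over L1,L3:
after L1 α=4/5: [132, 432/5, 972/5]
after L3 α=4/7: [564/7, 728/5, 3896/35]
rounded: [81, 146, 111]

(2,2) stack=L1,L3,L4,L5,L6; from [0,0,0]:
after L1 α=1/2: [13, 113, 75]
after L3 α=3/7: [109/7, 563/7, 576/7]
after L4 α=1/5: [1192/35, 3407/35, 2458/35]
after L5 α=4/5: [6652/175, 15447/175, 25698/175]
after L6 α=3/7: [54958/1225, 175188/1225, 215142/1225]
rounded: [45, 143, 176]

(0,1) stack=L1,L3,L4,L5,L6,L7; from [0,0,0]:
L1 α=3/4: [165, 453/4, 213/2]
L3 α=1/7: [1014/7, 1717/14, 641/7]
L4 α=7/8: [874/7, 22591/112, 4953/56]
L5 α=1/2: [1081/7, 26959/224, 13073/112]
L6 α=2/3: [1487/21, 14661/224, 32113/336]
L7 α=2/3: [9131/63, 62597/672, 65713/1008]
rounded: [145, 93, 65]

query (2,0) [L1,L3,L4,L5,L6] — begin 0,0,0
L1 α=1/6: [101/3, 31/2, 13/2]
L3 α=2/3: [707/9, 671/6, 37/6]
L4 α=6/7: [3407/63, 3407/42, 793/42]
L5 α=4/5: [9703/63, 45743/210, 19609/210]
L6 α=2/5: [3587/21, 48963/350, 25909/350]
→ [171, 140, 74]

query (1,1) [L1,L3,L4,L5,L6] — begin 0,0,0
L1 α=1/2: [89, 113/2, 87]
L3 α=1/2: [80, 185/4, 48]
L4 α=1/3: [247/3, 169/2, 38]
L5 α=1/2: [385/6, 667/4, 42]
L6 α=2/5: [77/2, 3921/20, 188/5]
→ [38, 196, 38]

at x=1,y=0 over L1,L3,L4,L5,L6,L8:
+L1 (α=4/5) → [132, 432/5, 972/5]
+L3 (α=4/7) → [564/7, 728/5, 3896/35]
+L4 (α=1/7) → [4140/49, 674/5, 23376/245]
+L5 (α=1/2) → [14773/98, 1209/10, 29328/245]
+L6 (α=1/2) → [18105/196, 3639/20, 28384/245]
+L8 (α=3/5) → [42507/490, 7149/50, 142028/1225]
→ [87, 143, 116]

query (0,2) [L1,L3,L4,L5,L6,L9] — begin 0,0,0
after L1 α=1: [238, 1, 118]
after L3 α=1/2: [199, 108, 148]
after L4 α=1/2: [377/2, 333/2, 92]
after L5 α=1/7: [1252/7, 1140/7, 100]
after L6 α=0: [1252/7, 1140/7, 100]
after L9 α=1/4: [1086/7, 2403/14, 427/4]
→ [155, 172, 107]


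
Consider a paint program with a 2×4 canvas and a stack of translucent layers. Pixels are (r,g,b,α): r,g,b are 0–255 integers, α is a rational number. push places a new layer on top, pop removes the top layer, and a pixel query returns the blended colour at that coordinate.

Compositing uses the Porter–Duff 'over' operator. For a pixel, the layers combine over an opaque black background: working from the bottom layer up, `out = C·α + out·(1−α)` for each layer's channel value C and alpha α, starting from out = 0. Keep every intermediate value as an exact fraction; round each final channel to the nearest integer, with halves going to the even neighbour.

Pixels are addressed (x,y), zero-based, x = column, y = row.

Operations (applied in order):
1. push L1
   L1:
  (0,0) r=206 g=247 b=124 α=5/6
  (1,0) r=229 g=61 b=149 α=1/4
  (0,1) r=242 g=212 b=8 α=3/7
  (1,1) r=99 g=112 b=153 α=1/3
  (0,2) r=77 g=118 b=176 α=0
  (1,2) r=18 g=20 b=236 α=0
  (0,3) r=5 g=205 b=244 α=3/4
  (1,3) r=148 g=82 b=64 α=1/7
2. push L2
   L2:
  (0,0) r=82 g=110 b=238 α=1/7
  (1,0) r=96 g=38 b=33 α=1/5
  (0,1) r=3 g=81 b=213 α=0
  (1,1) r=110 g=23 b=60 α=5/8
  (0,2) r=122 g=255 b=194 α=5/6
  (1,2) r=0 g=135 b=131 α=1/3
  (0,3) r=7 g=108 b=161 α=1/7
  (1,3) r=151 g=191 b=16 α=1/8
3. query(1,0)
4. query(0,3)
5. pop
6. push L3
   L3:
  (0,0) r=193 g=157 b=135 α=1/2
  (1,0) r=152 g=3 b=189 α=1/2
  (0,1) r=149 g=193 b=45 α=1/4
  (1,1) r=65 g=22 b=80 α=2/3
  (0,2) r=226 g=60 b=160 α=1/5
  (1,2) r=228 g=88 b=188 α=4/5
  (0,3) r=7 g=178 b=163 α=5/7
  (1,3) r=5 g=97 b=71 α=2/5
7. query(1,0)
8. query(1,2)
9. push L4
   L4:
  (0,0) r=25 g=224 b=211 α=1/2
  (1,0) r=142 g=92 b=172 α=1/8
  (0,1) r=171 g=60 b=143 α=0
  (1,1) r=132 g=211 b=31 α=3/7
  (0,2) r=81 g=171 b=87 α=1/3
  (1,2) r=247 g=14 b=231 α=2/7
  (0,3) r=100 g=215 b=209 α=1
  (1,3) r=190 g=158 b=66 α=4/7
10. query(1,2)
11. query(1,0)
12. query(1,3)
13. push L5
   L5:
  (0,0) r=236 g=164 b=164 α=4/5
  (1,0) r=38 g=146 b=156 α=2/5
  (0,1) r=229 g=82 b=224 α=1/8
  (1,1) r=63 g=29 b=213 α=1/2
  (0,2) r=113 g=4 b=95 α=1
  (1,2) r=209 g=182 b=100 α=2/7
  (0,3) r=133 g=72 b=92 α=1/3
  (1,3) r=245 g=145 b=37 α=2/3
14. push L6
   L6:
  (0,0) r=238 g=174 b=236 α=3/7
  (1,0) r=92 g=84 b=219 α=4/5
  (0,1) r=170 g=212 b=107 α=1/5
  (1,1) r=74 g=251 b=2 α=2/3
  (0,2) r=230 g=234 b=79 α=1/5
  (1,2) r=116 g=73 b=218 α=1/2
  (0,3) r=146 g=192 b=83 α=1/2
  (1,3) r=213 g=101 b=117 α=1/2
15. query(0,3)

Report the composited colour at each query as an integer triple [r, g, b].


query (1,0) [L1,L2] — begin 0,0,0
after L1 α=1/4: [229/4, 61/4, 149/4]
after L2 α=1/5: [65, 99/5, 182/5]
rounded: [65, 20, 36]

query (0,3) [L1,L2] — begin 0,0,0
after L1 α=3/4: [15/4, 615/4, 183]
after L2 α=1/7: [59/14, 2061/14, 1259/7]
= [4, 147, 180]

(1,0) stack=L1,L3; from [0,0,0]:
+L1 (α=1/4) → [229/4, 61/4, 149/4]
+L3 (α=1/2) → [837/8, 73/8, 905/8]
→ [105, 9, 113]

query (1,2) [L1,L3] — begin 0,0,0
after L1 α=0: [0, 0, 0]
after L3 α=4/5: [912/5, 352/5, 752/5]
→ [182, 70, 150]

(1,2) stack=L1,L3,L4; from [0,0,0]:
L1 α=0: [0, 0, 0]
L3 α=4/5: [912/5, 352/5, 752/5]
L4 α=2/7: [1406/7, 380/7, 1214/7]
rounded: [201, 54, 173]

query (1,0) [L1,L3,L4] — begin 0,0,0
after L1 α=1/4: [229/4, 61/4, 149/4]
after L3 α=1/2: [837/8, 73/8, 905/8]
after L4 α=1/8: [6995/64, 1247/64, 7711/64]
→ [109, 19, 120]

at x=1,y=3 over L1,L3,L4:
+L1 (α=1/7) → [148/7, 82/7, 64/7]
+L3 (α=2/5) → [514/35, 1604/35, 1186/35]
+L4 (α=4/7) → [28142/245, 26932/245, 12798/245]
→ [115, 110, 52]

query (0,3) [L1,L3,L4,L5,L6] — begin 0,0,0
+L1 (α=3/4) → [15/4, 615/4, 183]
+L3 (α=5/7) → [85/14, 2395/14, 1181/7]
+L4 (α=1) → [100, 215, 209]
+L5 (α=1/3) → [111, 502/3, 170]
+L6 (α=1/2) → [257/2, 539/3, 253/2]
= [128, 180, 126]


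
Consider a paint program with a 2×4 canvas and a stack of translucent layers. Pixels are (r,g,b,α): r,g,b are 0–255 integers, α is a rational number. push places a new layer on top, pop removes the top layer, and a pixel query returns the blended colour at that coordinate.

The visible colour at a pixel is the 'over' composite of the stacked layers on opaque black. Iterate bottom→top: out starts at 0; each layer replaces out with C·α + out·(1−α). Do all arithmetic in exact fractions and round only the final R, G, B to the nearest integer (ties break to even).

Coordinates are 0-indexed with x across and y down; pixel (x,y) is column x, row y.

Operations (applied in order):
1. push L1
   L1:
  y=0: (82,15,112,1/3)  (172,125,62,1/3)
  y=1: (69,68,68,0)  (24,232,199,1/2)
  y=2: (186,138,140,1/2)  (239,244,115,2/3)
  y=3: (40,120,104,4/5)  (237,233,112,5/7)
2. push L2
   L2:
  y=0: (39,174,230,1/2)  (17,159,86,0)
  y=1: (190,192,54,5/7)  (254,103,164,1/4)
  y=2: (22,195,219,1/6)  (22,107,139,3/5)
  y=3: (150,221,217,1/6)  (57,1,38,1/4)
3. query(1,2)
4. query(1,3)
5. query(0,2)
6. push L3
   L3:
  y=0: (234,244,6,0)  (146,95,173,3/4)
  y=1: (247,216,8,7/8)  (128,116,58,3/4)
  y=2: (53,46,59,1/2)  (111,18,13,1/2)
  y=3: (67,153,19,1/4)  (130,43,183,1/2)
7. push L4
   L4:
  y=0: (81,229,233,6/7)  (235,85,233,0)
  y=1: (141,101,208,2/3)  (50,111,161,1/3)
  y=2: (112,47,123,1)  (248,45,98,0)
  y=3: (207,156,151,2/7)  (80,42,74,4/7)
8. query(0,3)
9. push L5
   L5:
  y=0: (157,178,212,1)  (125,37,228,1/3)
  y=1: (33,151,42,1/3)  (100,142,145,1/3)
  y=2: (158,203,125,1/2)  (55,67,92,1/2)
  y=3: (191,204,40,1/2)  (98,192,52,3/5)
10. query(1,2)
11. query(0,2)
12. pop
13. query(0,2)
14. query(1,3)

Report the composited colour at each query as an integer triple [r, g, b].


(1,2) stack=L1,L2; from [0,0,0]:
after L1 α=2/3: [478/3, 488/3, 230/3]
after L2 α=3/5: [1154/15, 1939/15, 1711/15]
= [77, 129, 114]

query (1,3) [L1,L2] — begin 0,0,0
after L1 α=5/7: [1185/7, 1165/7, 80]
after L2 α=1/4: [1977/14, 1751/14, 139/2]
rounded: [141, 125, 70]

at x=0,y=2 over L1,L2:
after L1 α=1/2: [93, 69, 70]
after L2 α=1/6: [487/6, 90, 569/6]
rounded: [81, 90, 95]

at x=0,y=3 over L1,L2,L3,L4:
after L1 α=4/5: [32, 96, 416/5]
after L2 α=1/6: [155/3, 701/6, 211/2]
after L3 α=1/4: [111/2, 1007/8, 671/8]
after L4 α=2/7: [1383/14, 7531/56, 5771/56]
rounded: [99, 134, 103]

query (1,2) [L1,L2,L3,L4,L5] — begin 0,0,0
L1 α=2/3: [478/3, 488/3, 230/3]
L2 α=3/5: [1154/15, 1939/15, 1711/15]
L3 α=1/2: [2819/30, 2209/30, 953/15]
L4 α=0: [2819/30, 2209/30, 953/15]
L5 α=1/2: [4469/60, 4219/60, 2333/30]
rounded: [74, 70, 78]

query (0,2) [L1,L2,L3,L4,L5] — begin 0,0,0
L1 α=1/2: [93, 69, 70]
L2 α=1/6: [487/6, 90, 569/6]
L3 α=1/2: [805/12, 68, 923/12]
L4 α=1: [112, 47, 123]
L5 α=1/2: [135, 125, 124]
= [135, 125, 124]

(0,2) stack=L1,L2,L3,L4; from [0,0,0]:
L1 α=1/2: [93, 69, 70]
L2 α=1/6: [487/6, 90, 569/6]
L3 α=1/2: [805/12, 68, 923/12]
L4 α=1: [112, 47, 123]
= [112, 47, 123]

at x=1,y=3 over L1,L2,L3,L4:
+L1 (α=5/7) → [1185/7, 1165/7, 80]
+L2 (α=1/4) → [1977/14, 1751/14, 139/2]
+L3 (α=1/2) → [3797/28, 2353/28, 505/4]
+L4 (α=4/7) → [20351/196, 11763/196, 2699/28]
= [104, 60, 96]


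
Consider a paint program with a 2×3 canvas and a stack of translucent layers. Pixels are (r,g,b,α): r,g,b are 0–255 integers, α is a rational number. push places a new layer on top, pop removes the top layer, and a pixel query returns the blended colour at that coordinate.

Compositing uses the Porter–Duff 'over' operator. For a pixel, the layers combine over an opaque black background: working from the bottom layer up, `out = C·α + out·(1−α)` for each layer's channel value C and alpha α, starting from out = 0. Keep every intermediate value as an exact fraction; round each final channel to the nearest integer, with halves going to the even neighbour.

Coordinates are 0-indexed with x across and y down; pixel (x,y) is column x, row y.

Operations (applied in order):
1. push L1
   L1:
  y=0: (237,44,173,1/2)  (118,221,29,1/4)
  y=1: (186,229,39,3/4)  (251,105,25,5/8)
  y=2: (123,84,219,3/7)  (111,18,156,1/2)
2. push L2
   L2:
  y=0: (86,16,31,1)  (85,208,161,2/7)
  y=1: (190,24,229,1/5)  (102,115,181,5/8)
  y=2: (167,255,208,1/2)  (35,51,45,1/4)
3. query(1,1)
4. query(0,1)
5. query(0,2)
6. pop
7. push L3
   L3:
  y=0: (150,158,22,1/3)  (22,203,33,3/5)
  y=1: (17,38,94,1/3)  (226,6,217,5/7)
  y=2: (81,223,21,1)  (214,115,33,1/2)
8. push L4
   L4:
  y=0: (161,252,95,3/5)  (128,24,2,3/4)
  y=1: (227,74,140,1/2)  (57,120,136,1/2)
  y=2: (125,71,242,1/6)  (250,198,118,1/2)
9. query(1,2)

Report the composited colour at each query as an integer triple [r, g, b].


query (1,1) [L1,L2] — begin 0,0,0
L1 α=5/8: [1255/8, 525/8, 125/8]
L2 α=5/8: [7845/64, 6175/64, 7615/64]
→ [123, 96, 119]

query (0,1) [L1,L2] — begin 0,0,0
+L1 (α=3/4) → [279/2, 687/4, 117/4]
+L2 (α=1/5) → [748/5, 711/5, 346/5]
rounded: [150, 142, 69]

at x=0,y=2 over L1,L2:
after L1 α=3/7: [369/7, 36, 657/7]
after L2 α=1/2: [769/7, 291/2, 2113/14]
= [110, 146, 151]

at x=1,y=2 over L1,L3,L4:
after L1 α=1/2: [111/2, 9, 78]
after L3 α=1/2: [539/4, 62, 111/2]
after L4 α=1/2: [1539/8, 130, 347/4]
→ [192, 130, 87]


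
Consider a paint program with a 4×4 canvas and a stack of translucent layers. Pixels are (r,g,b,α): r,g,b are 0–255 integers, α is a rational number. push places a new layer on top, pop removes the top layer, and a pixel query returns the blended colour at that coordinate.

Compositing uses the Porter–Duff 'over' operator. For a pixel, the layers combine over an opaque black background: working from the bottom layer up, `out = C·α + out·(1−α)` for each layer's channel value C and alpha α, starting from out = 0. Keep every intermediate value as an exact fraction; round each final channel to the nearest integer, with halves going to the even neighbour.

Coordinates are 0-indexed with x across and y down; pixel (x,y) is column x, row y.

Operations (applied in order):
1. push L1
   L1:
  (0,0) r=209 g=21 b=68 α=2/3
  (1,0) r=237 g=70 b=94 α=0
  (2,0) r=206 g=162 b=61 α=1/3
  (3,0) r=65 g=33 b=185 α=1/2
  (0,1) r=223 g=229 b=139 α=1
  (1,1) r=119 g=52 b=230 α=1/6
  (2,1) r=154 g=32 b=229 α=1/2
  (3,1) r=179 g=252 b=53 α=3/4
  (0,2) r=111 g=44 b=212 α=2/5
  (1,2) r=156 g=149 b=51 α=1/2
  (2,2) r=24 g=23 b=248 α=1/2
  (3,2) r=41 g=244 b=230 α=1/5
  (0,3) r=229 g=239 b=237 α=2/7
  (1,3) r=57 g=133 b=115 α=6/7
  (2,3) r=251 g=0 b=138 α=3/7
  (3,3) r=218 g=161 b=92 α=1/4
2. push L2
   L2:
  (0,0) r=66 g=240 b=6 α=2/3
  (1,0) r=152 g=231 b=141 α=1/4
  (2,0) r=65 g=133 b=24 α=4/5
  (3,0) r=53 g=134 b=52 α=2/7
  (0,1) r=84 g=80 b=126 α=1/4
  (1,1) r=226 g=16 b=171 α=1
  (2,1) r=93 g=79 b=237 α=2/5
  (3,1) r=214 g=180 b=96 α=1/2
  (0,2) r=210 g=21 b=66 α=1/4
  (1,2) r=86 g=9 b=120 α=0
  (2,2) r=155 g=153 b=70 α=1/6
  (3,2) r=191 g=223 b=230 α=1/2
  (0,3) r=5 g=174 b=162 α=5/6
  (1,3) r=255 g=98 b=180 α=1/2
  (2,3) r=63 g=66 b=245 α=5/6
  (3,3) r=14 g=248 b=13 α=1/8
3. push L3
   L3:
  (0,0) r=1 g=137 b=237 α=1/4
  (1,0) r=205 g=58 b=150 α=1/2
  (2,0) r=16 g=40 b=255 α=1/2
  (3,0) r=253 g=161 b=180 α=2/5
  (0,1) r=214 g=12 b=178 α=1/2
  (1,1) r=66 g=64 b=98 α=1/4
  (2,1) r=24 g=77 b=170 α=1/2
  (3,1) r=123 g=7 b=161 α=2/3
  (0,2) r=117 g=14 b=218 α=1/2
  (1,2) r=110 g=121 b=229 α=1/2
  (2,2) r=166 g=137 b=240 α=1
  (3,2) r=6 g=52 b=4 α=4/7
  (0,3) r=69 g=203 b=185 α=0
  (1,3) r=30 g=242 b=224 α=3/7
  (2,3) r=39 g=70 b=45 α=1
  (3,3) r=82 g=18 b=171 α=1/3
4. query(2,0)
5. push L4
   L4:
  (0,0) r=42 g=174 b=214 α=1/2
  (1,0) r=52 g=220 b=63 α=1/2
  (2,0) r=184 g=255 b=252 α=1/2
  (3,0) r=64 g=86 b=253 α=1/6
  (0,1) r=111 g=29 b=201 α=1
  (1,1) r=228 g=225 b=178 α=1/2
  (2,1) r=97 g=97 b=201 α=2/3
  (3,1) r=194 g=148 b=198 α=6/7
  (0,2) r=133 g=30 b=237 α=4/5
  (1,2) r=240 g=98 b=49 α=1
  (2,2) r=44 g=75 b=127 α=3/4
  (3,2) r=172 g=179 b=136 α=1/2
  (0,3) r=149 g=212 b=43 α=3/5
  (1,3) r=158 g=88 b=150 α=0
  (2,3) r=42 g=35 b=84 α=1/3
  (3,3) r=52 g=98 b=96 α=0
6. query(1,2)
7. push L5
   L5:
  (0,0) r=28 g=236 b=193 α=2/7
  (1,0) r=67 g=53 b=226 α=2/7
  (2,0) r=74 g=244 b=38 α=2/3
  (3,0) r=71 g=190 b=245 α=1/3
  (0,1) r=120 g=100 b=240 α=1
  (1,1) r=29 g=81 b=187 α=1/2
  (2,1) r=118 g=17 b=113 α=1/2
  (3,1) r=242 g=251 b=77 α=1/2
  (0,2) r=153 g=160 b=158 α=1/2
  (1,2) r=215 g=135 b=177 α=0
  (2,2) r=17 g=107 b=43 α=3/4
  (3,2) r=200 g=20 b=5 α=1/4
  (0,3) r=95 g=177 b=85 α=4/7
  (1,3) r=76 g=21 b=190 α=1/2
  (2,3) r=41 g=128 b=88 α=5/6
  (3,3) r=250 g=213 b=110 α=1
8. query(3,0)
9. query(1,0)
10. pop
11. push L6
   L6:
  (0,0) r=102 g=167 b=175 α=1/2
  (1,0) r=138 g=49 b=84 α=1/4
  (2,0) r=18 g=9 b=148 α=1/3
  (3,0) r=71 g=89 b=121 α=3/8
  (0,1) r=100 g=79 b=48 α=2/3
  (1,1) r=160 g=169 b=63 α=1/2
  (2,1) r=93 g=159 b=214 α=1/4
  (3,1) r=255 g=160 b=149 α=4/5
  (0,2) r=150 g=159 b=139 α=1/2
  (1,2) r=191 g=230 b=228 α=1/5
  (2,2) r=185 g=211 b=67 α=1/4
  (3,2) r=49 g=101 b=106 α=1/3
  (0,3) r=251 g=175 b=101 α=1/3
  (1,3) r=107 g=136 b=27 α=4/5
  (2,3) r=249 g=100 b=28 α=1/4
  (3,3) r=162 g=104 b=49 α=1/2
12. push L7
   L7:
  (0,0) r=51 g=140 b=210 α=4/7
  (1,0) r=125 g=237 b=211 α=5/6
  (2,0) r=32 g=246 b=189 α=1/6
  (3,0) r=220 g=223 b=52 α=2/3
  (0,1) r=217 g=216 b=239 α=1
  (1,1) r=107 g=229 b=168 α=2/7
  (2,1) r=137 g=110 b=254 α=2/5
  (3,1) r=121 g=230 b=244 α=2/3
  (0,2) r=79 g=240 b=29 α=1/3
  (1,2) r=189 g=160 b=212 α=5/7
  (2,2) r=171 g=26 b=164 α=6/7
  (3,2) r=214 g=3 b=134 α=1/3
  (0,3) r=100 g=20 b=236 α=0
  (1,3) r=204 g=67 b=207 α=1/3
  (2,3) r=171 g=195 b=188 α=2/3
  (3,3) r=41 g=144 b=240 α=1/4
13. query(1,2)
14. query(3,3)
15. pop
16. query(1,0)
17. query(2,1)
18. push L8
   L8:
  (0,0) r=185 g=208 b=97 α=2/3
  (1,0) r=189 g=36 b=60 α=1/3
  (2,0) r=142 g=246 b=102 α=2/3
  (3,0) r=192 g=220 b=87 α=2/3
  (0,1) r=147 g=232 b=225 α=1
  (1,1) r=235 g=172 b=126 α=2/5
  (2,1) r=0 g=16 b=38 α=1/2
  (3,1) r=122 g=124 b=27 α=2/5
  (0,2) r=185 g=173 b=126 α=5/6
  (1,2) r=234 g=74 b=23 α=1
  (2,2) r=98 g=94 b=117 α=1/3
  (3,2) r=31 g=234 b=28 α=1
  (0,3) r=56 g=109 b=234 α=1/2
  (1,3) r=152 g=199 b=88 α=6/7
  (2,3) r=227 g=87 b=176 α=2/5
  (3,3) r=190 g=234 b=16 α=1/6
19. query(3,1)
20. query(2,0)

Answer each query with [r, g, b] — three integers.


query (2,0) [L1,L2,L3] — begin 0,0,0
after L1 α=1/3: [206/3, 54, 61/3]
after L2 α=4/5: [986/15, 586/5, 349/15]
after L3 α=1/2: [613/15, 393/5, 2087/15]
→ [41, 79, 139]

at x=1,y=2 over L1,L2,L3,L4:
+L1 (α=1/2) → [78, 149/2, 51/2]
+L2 (α=0) → [78, 149/2, 51/2]
+L3 (α=1/2) → [94, 391/4, 509/4]
+L4 (α=1) → [240, 98, 49]
rounded: [240, 98, 49]

at x=3,y=0 over L1,L2,L3,L4,L5:
after L1 α=1/2: [65/2, 33/2, 185/2]
after L2 α=2/7: [537/14, 701/14, 1133/14]
after L3 α=2/5: [1739/14, 6611/70, 8439/70]
after L4 α=1/6: [3197/28, 2605/28, 11981/84]
after L5 α=1/3: [1397/14, 1755/14, 22271/126]
rounded: [100, 125, 177]

query (1,0) [L1,L2,L3,L4,L5] — begin 0,0,0
L1 α=0: [0, 0, 0]
L2 α=1/4: [38, 231/4, 141/4]
L3 α=1/2: [243/2, 463/8, 741/8]
L4 α=1/2: [347/4, 2223/16, 1245/16]
L5 α=2/7: [2271/28, 12811/112, 13457/112]
rounded: [81, 114, 120]

query (1,2) [L1,L2,L3,L4,L6,L7] — begin 0,0,0
L1 α=1/2: [78, 149/2, 51/2]
L2 α=0: [78, 149/2, 51/2]
L3 α=1/2: [94, 391/4, 509/4]
L4 α=1: [240, 98, 49]
L6 α=1/5: [1151/5, 622/5, 424/5]
L7 α=5/7: [7027/35, 5244/35, 6148/35]
rounded: [201, 150, 176]

(3,3) stack=L1,L2,L3,L4,L6,L7; from [0,0,0]:
+L1 (α=1/4) → [109/2, 161/4, 23]
+L2 (α=1/8) → [791/16, 2119/32, 87/4]
+L3 (α=1/3) → [1447/24, 2407/48, 143/2]
+L4 (α=0) → [1447/24, 2407/48, 143/2]
+L6 (α=1/2) → [5335/48, 7399/96, 241/4]
+L7 (α=1/4) → [5991/64, 12007/128, 1683/16]
→ [94, 94, 105]

at x=1,y=0 over L1,L2,L3,L4,L6:
after L1 α=0: [0, 0, 0]
after L2 α=1/4: [38, 231/4, 141/4]
after L3 α=1/2: [243/2, 463/8, 741/8]
after L4 α=1/2: [347/4, 2223/16, 1245/16]
after L6 α=1/4: [1593/16, 7453/64, 5079/64]
→ [100, 116, 79]

at x=2,y=1 over L1,L2,L3,L4,L6:
+L1 (α=1/2) → [77, 16, 229/2]
+L2 (α=2/5) → [417/5, 206/5, 327/2]
+L3 (α=1/2) → [537/10, 591/10, 667/4]
+L4 (α=2/3) → [2477/30, 2531/30, 2275/12]
+L6 (α=1/4) → [3407/40, 4121/40, 3131/16]
rounded: [85, 103, 196]

query (3,1) [L1,L2,L3,L4,L6,L8] — begin 0,0,0
after L1 α=3/4: [537/4, 189, 159/4]
after L2 α=1/2: [1393/8, 369/2, 543/8]
after L3 α=2/3: [3361/24, 397/6, 3119/24]
after L4 α=6/7: [4471/24, 5725/42, 31631/168]
after L6 α=4/5: [28951/120, 6521/42, 131759/840]
after L8 α=2/5: [38711/200, 9993/70, 146879/1400]
→ [194, 143, 105]

at x=2,y=0 over L1,L2,L3,L4,L6,L8:
after L1 α=1/3: [206/3, 54, 61/3]
after L2 α=4/5: [986/15, 586/5, 349/15]
after L3 α=1/2: [613/15, 393/5, 2087/15]
after L4 α=1/2: [3373/30, 834/5, 5867/30]
after L6 α=1/3: [3643/45, 571/5, 8087/45]
after L8 α=2/3: [16423/135, 3031/15, 17267/135]
→ [122, 202, 128]
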